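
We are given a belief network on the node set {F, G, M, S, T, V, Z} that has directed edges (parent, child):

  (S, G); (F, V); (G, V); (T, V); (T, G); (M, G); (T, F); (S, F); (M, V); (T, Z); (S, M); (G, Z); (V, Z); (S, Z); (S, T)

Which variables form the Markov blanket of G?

G has parents M, S, T.
G's children: V, Z.
Other parents of G's children:
  V's other parents are F, M, T.
  parents(Z) \ {G} = {S, T, V}.
Union: {M, S, T} ∪ {V, Z} ∪ {F, M, S, T, V} = {F, M, S, T, V, Z}.

{F, M, S, T, V, Z}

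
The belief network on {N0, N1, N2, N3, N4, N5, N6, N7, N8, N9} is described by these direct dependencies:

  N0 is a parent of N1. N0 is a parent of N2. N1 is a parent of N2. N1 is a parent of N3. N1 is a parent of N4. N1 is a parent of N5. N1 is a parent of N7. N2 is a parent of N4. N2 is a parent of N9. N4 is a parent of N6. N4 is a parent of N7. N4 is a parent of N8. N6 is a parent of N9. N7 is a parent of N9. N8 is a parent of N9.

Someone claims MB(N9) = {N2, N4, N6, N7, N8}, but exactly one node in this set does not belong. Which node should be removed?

Pa(N9) = {N2, N6, N7, N8}.
Ch(N9) = {}.
With no children, N9 has no spouses; the co-parent set is empty.
MB(N9) = {N2, N6, N7, N8}.
N4 is neither a parent, child, nor co-parent of N9, so it does not belong.

N4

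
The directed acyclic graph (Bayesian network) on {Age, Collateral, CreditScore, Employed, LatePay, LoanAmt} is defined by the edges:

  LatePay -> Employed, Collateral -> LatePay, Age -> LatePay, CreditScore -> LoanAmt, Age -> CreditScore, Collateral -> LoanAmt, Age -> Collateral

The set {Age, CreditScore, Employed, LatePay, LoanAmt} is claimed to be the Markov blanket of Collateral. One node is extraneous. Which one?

The Markov blanket of a node is its parents, its children, and the other parents of its children.
Pa(Collateral) = {Age}.
Children of Collateral: LatePay, LoanAmt.
For each child, the remaining parents (spouses of Collateral):
  LatePay: Age
  LoanAmt: CreditScore
MB(Collateral) = {Age, CreditScore, LatePay, LoanAmt}.
Employed is neither a parent, child, nor co-parent of Collateral, so it does not belong.

Employed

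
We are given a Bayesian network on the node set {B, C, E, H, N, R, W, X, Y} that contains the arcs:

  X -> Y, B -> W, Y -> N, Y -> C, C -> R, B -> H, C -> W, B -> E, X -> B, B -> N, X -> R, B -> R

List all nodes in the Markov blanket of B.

{C, E, H, N, R, W, X, Y}

A node's Markov blanket = Pa ∪ Ch ∪ (parents of Ch other than the node itself).
Children of B: E, H, N, R, W.
Pa(B) = {X}.
Parents of each child, excluding B:
  E has no other parent.
  H has no other parent.
  N's other parent is Y.
  R also has parents C, X.
  W also has parent C.
So the Markov blanket of B is {C, E, H, N, R, W, X, Y}.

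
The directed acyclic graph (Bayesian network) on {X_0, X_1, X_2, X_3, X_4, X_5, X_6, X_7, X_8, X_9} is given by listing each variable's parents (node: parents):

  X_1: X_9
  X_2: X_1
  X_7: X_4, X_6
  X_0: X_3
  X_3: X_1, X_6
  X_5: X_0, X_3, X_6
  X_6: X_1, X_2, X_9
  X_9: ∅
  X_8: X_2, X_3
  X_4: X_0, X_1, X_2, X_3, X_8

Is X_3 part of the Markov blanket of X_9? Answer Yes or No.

By definition, MB(X_9) is built from X_9's parents, X_9's children, and the co-parents of X_9.
X_9 has children X_1, X_6.
X_9's parents: none.
Co-parents of X_9 (other parents of its children):
  X_1: —
  X_6: X_1, X_2
MB(X_9) = {X_1, X_2, X_6}; X_3 is not in this set.

No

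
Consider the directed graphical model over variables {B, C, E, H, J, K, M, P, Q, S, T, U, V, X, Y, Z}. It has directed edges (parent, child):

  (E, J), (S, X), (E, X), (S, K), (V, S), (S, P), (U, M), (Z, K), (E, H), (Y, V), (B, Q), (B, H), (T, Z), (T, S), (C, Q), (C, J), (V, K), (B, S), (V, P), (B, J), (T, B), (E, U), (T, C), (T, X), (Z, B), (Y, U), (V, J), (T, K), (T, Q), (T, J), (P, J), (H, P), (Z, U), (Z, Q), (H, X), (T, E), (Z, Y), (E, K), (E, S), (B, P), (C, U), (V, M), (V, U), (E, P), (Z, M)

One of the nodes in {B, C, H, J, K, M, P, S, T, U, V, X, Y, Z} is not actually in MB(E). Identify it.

E's parents: T.
Ch(E) = {H, J, K, P, S, U, X}.
Other parents of E's children:
  U also has parents C, V, Y, Z.
  S's other parents are B, T, V.
  parents(H) \ {E} = {B}.
  K also has parents S, T, V, Z.
  P's other parents are B, H, S, V.
  X's other parents are H, S, T.
  J also has parents B, C, P, T, V.
MB(E) = {B, C, H, J, K, P, S, T, U, V, X, Y, Z}.
M is neither a parent, child, nor co-parent of E, so it does not belong.

M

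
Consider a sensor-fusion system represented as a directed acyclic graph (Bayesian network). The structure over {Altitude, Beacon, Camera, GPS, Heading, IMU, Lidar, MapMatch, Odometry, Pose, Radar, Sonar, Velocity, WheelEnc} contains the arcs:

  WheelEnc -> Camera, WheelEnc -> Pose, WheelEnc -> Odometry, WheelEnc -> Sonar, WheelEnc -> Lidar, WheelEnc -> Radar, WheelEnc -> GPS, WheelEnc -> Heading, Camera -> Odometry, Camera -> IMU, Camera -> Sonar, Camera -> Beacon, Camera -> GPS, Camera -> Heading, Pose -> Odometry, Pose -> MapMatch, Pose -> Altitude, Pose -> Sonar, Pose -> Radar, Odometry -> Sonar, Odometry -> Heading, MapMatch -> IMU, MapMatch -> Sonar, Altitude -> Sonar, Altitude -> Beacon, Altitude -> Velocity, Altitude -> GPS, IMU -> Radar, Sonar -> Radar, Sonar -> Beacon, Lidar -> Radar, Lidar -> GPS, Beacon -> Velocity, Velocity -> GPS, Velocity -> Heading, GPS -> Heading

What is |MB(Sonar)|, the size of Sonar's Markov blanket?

The Markov blanket of a node is its parents, its children, and the other parents of its children.
Sonar's parents: Altitude, Camera, MapMatch, Odometry, Pose, WheelEnc.
Children of Sonar: Beacon, Radar.
Parents of each child, excluding Sonar:
  Radar: IMU, Lidar, Pose, WheelEnc
  Beacon: Altitude, Camera
MB(Sonar) = {Altitude, Beacon, Camera, IMU, Lidar, MapMatch, Odometry, Pose, Radar, WheelEnc}, which has 10 nodes.

10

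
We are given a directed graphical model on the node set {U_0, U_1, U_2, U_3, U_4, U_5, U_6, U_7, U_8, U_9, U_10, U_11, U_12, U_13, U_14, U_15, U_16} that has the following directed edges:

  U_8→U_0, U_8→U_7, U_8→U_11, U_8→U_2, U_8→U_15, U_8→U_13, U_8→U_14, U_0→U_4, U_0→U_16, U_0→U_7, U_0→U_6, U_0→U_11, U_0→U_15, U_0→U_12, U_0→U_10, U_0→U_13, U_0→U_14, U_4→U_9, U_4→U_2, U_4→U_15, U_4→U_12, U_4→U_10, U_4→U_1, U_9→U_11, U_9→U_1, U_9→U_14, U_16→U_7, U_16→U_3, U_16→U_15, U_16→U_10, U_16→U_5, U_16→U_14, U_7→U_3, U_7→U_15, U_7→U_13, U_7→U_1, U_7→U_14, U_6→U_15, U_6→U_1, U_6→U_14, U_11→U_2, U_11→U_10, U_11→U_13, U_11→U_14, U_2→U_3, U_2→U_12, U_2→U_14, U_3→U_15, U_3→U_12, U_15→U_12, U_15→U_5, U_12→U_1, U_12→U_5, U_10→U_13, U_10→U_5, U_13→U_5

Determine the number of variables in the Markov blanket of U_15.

Pa(U_15) = {U_0, U_3, U_4, U_6, U_7, U_8, U_16}.
Ch(U_15) = {U_5, U_12}.
For each child, the remaining parents (spouses of U_15):
  U_12 also has parents U_0, U_2, U_3, U_4.
  U_5's other parents are U_10, U_12, U_13, U_16.
MB(U_15) = {U_0, U_2, U_3, U_4, U_5, U_6, U_7, U_8, U_10, U_12, U_13, U_16}, which has 12 nodes.

12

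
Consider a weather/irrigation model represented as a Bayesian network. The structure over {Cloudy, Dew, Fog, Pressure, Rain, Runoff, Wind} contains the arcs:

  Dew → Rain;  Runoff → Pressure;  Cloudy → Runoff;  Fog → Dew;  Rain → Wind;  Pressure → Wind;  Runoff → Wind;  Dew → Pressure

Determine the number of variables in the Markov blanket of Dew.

Dew has children Pressure, Rain.
Parents of Dew: Fog.
Other parents of Dew's children:
  Rain: —
  Pressure: Runoff
MB(Dew) = {Fog, Pressure, Rain, Runoff}, which has 4 nodes.

4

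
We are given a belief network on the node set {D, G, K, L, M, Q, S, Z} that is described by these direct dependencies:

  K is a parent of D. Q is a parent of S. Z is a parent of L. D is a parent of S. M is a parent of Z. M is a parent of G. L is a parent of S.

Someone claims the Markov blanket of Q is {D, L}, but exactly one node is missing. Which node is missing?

S

The Markov blanket of a node is its parents, its children, and the other parents of its children.
Pa(Q) = {}.
Children of Q: S.
Co-parents of Q (other parents of its children):
  S: D, L
MB(Q) = {D, L, S}.
Comparing with the claimed set, S is missing.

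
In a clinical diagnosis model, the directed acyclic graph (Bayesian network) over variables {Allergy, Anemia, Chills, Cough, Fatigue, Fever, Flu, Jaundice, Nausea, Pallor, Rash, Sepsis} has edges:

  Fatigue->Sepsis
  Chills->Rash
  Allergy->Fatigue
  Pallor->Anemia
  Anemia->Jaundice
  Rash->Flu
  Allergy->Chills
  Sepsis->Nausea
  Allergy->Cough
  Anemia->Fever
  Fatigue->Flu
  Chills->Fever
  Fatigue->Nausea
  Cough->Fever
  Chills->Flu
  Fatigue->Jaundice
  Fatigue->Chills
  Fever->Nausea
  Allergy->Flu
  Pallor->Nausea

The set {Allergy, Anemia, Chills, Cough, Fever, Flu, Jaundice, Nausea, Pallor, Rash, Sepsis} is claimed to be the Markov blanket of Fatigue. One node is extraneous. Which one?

Ch(Fatigue) = {Chills, Flu, Jaundice, Nausea, Sepsis}.
Fatigue's parents: Allergy.
For each child, the remaining parents (spouses of Fatigue):
  Jaundice's other parent is Anemia.
  Chills's other parent is Allergy.
  Sepsis: no additional parents.
  Nausea's other parents are Fever, Pallor, Sepsis.
  parents(Flu) \ {Fatigue} = {Allergy, Chills, Rash}.
MB(Fatigue) = {Allergy, Anemia, Chills, Fever, Flu, Jaundice, Nausea, Pallor, Rash, Sepsis}.
Cough is neither a parent, child, nor co-parent of Fatigue, so it does not belong.

Cough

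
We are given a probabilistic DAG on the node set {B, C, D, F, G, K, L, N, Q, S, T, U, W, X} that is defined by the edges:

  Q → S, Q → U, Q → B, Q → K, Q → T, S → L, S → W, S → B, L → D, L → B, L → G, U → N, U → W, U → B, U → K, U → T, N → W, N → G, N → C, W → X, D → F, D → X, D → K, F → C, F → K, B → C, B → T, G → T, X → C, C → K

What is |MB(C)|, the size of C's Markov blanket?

A node's Markov blanket = Pa ∪ Ch ∪ (parents of Ch other than the node itself).
C has parents B, F, N, X.
C's children: K.
Other parents of C's children:
  K's other parents are D, F, Q, U.
MB(C) = {B, D, F, K, N, Q, U, X}, which has 8 nodes.

8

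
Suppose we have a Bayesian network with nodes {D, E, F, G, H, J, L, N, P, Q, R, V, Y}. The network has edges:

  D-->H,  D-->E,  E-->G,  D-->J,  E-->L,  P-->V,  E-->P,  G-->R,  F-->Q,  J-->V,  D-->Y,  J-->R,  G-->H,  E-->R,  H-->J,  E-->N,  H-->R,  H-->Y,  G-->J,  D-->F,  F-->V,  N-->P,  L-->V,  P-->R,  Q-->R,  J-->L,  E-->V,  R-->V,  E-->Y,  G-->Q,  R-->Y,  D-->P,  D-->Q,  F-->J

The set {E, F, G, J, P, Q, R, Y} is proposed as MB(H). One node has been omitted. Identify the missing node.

D

H's children: J, R, Y.
Pa(H) = {D, G}.
Other parents of H's children:
  J also has parents D, F, G.
  parents(R) \ {H} = {E, G, J, P, Q}.
  parents(Y) \ {H} = {D, E, R}.
MB(H) = {D, E, F, G, J, P, Q, R, Y}.
Comparing with the claimed set, D is missing.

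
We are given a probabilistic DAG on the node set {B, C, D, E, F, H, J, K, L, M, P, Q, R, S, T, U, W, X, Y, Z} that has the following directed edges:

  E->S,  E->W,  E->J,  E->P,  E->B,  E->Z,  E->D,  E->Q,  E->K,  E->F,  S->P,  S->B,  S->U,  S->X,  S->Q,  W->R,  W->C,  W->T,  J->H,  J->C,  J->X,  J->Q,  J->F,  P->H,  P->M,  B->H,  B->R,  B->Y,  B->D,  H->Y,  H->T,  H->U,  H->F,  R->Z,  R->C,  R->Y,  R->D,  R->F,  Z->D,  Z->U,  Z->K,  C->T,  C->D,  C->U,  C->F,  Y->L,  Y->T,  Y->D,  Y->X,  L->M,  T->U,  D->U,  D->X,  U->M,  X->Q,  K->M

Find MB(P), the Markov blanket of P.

{B, E, H, J, K, L, M, S, U}

The Markov blanket of a node is its parents, its children, and the other parents of its children.
P's parents: E, S.
P's children: H, M.
Parents of each child, excluding P:
  H: B, J
  M: K, L, U
Taking the union gives {B, E, H, J, K, L, M, S, U}.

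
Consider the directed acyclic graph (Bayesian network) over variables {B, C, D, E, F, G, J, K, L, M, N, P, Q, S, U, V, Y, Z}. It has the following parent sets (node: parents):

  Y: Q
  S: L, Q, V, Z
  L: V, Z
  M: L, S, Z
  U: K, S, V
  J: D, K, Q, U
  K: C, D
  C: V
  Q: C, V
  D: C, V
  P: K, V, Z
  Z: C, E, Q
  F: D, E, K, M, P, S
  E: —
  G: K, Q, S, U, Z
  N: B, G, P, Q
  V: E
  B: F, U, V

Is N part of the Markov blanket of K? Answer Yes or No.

Parents of K: C, D.
K has children F, G, J, P, U.
Parents of each child, excluding K:
  U: S, V
  P: V, Z
  G: Q, S, U, Z
  J: D, Q, U
  F: D, E, M, P, S
MB(K) = {C, D, E, F, G, J, M, P, Q, S, U, V, Z}; N is not in this set.

No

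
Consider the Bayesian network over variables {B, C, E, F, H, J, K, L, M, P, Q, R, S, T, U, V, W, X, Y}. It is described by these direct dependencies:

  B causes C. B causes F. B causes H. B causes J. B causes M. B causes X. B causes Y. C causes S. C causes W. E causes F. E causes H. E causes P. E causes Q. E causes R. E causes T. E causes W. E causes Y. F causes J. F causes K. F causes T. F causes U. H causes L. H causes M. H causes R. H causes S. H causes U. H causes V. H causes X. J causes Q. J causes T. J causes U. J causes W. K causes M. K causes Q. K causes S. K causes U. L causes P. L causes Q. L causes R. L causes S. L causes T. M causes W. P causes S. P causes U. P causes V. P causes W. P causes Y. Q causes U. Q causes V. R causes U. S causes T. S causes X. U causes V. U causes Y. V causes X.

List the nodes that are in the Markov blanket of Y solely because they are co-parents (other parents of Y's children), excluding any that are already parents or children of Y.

{}

Y has no children, so it has no co-parents. The set is empty.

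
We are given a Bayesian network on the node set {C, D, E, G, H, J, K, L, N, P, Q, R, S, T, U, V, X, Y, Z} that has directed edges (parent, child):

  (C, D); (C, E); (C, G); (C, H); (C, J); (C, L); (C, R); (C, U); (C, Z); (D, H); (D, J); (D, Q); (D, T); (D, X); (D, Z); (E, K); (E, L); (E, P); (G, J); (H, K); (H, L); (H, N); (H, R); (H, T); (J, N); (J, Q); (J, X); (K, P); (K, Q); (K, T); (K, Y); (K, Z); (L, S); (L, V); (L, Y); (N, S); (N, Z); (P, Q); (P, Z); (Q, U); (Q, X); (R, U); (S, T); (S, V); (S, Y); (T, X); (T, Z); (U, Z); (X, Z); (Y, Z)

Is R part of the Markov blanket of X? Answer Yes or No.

Ch(X) = {Z}.
X's parents: D, J, Q, T.
Other parents of X's children:
  Z: C, D, K, N, P, T, U, Y
MB(X) = {C, D, J, K, N, P, Q, T, U, Y, Z}; R is not in this set.

No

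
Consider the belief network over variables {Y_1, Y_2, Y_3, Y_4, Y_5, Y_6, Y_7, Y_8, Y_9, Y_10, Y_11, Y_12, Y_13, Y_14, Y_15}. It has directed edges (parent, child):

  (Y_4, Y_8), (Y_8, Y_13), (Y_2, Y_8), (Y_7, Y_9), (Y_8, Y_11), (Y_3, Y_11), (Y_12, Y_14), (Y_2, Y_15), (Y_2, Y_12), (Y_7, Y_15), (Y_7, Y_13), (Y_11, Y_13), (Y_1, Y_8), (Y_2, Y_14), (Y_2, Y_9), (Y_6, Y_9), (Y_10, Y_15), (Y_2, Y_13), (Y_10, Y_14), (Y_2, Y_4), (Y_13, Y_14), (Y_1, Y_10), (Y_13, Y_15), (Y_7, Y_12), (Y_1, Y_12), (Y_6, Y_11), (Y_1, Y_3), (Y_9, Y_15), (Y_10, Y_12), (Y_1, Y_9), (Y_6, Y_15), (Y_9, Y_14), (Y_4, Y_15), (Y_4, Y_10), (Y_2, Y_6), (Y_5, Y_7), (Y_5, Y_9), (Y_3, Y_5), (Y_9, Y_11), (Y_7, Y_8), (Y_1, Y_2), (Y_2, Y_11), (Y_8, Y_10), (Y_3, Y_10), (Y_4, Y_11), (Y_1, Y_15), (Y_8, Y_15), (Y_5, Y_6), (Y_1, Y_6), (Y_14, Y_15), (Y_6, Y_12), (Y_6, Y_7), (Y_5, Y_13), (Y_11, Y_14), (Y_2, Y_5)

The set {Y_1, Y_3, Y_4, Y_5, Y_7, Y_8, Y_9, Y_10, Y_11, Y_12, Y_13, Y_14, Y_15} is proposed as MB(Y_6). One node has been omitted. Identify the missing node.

Y_2

Recall MB(v) = parents ∪ children ∪ spouses, where spouses are the other parents of v's children.
Y_6 has children Y_7, Y_9, Y_11, Y_12, Y_15.
Parents of Y_6: Y_1, Y_2, Y_5.
Co-parents of Y_6 (other parents of its children):
  Y_7 also has parent Y_5.
  Y_9 also has parents Y_1, Y_2, Y_5, Y_7.
  Y_11's other parents are Y_2, Y_3, Y_4, Y_8, Y_9.
  Y_12's other parents are Y_1, Y_2, Y_7, Y_10.
  Y_15's other parents are Y_1, Y_2, Y_4, Y_7, Y_8, Y_9, Y_10, Y_13, Y_14.
MB(Y_6) = {Y_1, Y_2, Y_3, Y_4, Y_5, Y_7, Y_8, Y_9, Y_10, Y_11, Y_12, Y_13, Y_14, Y_15}.
Comparing with the claimed set, Y_2 is missing.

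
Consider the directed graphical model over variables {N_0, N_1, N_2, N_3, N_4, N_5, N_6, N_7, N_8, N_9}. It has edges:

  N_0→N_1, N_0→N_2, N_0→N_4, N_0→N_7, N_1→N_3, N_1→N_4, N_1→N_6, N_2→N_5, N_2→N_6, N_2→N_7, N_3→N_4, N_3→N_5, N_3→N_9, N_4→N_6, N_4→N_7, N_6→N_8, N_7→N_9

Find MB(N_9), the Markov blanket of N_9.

Pa(N_9) = {N_3, N_7}.
Ch(N_9) = {}.
With no children, N_9 has no spouses; the co-parent set is empty.
So the Markov blanket of N_9 is {N_3, N_7}.

{N_3, N_7}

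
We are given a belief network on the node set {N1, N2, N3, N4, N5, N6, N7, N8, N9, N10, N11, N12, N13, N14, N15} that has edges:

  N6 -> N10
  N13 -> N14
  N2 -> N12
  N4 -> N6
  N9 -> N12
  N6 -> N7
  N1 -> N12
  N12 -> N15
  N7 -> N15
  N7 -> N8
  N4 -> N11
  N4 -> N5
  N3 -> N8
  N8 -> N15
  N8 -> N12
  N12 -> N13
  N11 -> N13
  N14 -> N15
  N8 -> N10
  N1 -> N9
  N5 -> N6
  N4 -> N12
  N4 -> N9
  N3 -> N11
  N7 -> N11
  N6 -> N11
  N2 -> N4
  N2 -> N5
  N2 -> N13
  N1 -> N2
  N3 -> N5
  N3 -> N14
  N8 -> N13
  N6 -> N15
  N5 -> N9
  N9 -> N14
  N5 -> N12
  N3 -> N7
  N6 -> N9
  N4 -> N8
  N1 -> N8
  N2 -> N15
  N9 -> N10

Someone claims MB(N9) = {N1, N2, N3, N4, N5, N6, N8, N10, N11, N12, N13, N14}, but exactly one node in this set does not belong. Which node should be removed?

The Markov blanket of a node is its parents, its children, and the other parents of its children.
Pa(N9) = {N1, N4, N5, N6}.
Children of N9: N10, N12, N14.
For each child, the remaining parents (spouses of N9):
  parents(N10) \ {N9} = {N6, N8}.
  N12 also has parents N1, N2, N4, N5, N8.
  parents(N14) \ {N9} = {N3, N13}.
MB(N9) = {N1, N2, N3, N4, N5, N6, N8, N10, N12, N13, N14}.
N11 is neither a parent, child, nor co-parent of N9, so it does not belong.

N11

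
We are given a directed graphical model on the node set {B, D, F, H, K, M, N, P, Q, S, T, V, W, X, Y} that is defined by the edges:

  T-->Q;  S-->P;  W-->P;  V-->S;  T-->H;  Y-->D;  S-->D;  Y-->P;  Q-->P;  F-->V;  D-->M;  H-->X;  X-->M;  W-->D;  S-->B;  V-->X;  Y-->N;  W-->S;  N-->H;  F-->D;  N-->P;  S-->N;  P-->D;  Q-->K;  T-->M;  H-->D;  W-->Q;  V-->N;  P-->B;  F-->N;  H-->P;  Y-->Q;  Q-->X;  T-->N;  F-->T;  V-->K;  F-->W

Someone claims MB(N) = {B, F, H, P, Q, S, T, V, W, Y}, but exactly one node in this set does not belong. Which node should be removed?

By definition, MB(N) is built from N's parents, N's children, and the co-parents of N.
N has parents F, S, T, V, Y.
N has children H, P.
For each child, the remaining parents (spouses of N):
  H also has parent T.
  parents(P) \ {N} = {H, Q, S, W, Y}.
MB(N) = {F, H, P, Q, S, T, V, W, Y}.
B is neither a parent, child, nor co-parent of N, so it does not belong.

B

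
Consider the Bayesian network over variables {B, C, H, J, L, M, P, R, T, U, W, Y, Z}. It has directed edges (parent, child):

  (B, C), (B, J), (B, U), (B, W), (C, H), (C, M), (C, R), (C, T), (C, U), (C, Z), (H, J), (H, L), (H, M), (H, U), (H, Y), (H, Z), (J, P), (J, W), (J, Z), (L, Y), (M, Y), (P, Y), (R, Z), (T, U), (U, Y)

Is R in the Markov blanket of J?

R is a co-parent of J: both are parents of Z.
So R ∈ MB(J).

Yes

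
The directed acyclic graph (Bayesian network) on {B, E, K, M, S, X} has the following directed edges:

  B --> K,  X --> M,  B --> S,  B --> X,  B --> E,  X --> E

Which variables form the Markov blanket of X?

{B, E, M}

The Markov blanket of a node is its parents, its children, and the other parents of its children.
X's children: E, M.
Pa(X) = {B}.
Other parents of X's children:
  M: —
  E: B
Union: {B} ∪ {E, M} ∪ {B} = {B, E, M}.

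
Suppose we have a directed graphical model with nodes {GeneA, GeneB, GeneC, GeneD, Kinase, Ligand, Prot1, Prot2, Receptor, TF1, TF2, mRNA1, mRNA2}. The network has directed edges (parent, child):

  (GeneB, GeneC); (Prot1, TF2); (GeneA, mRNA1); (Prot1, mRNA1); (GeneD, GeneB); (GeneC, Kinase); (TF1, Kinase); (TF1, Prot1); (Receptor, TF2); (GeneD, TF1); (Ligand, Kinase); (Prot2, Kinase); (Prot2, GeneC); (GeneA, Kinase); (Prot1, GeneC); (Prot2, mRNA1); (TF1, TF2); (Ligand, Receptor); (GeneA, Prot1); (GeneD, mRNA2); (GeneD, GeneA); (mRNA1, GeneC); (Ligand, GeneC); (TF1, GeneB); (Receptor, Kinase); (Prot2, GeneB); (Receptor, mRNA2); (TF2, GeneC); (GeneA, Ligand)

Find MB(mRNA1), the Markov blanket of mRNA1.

{GeneA, GeneB, GeneC, Ligand, Prot1, Prot2, TF2}

A node's Markov blanket = Pa ∪ Ch ∪ (parents of Ch other than the node itself).
mRNA1 has parents GeneA, Prot1, Prot2.
Ch(mRNA1) = {GeneC}.
Other parents of mRNA1's children:
  GeneC's other parents are GeneB, Ligand, Prot1, Prot2, TF2.
MB(mRNA1) = {GeneA, GeneB, GeneC, Ligand, Prot1, Prot2, TF2}.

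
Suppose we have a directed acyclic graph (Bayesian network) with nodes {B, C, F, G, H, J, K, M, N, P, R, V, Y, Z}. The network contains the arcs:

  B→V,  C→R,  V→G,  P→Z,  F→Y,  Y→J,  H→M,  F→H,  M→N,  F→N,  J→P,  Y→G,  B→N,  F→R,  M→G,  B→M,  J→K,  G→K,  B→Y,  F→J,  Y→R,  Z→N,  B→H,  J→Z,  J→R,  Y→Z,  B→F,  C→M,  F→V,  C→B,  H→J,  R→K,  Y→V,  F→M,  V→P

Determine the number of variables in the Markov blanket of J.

J's parents: F, H, Y.
J has children K, P, R, Z.
Parents of each child, excluding J:
  P also has parent V.
  R's other parents are C, F, Y.
  K also has parents G, R.
  Z also has parents P, Y.
MB(J) = {C, F, G, H, K, P, R, V, Y, Z}, which has 10 nodes.

10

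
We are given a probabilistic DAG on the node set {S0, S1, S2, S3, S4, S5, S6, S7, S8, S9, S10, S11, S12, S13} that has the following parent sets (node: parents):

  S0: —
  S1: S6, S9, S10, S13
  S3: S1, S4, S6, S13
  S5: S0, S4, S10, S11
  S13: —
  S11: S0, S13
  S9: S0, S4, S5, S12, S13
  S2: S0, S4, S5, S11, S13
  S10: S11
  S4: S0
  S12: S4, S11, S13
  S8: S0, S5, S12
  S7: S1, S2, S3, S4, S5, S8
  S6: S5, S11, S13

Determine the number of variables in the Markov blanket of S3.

8

Parents of S3: S1, S4, S6, S13.
Children of S3: S7.
Co-parents of S3 (other parents of its children):
  S7's other parents are S1, S2, S4, S5, S8.
MB(S3) = {S1, S2, S4, S5, S6, S7, S8, S13}, which has 8 nodes.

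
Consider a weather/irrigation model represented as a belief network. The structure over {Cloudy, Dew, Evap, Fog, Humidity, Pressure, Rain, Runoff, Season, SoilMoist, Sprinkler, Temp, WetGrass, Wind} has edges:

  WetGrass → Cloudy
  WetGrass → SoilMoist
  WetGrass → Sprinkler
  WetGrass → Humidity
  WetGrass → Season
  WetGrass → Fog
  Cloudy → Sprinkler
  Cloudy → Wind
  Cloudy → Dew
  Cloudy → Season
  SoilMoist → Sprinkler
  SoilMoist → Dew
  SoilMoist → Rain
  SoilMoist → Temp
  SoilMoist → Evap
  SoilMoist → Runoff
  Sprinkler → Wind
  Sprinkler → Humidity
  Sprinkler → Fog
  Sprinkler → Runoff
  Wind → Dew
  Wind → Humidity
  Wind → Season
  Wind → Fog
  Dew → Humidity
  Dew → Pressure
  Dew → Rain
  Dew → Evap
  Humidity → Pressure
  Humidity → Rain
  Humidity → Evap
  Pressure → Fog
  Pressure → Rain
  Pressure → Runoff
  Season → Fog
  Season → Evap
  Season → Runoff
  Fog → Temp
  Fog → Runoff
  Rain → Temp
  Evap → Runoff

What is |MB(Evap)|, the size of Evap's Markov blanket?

A node's Markov blanket = Pa ∪ Ch ∪ (parents of Ch other than the node itself).
Evap's parents: Dew, Humidity, Season, SoilMoist.
Evap has child Runoff.
Other parents of Evap's children:
  parents(Runoff) \ {Evap} = {Fog, Pressure, Season, SoilMoist, Sprinkler}.
MB(Evap) = {Dew, Fog, Humidity, Pressure, Runoff, Season, SoilMoist, Sprinkler}, which has 8 nodes.

8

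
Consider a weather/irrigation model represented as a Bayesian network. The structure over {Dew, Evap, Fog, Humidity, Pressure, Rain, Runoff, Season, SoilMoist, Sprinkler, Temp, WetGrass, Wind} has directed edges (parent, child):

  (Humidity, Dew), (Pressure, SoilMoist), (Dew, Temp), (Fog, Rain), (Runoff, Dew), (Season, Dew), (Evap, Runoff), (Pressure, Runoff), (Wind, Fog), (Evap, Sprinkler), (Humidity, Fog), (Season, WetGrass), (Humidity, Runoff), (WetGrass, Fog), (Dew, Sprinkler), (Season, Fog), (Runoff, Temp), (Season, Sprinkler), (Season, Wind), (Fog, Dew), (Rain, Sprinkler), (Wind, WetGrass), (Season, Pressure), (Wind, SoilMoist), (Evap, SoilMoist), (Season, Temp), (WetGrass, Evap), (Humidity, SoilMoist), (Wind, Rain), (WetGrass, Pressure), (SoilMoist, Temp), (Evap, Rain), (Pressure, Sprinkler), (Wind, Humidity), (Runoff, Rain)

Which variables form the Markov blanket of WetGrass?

{Evap, Fog, Humidity, Pressure, Season, Wind}

Pa(WetGrass) = {Season, Wind}.
WetGrass's children: Evap, Fog, Pressure.
Parents of each child, excluding WetGrass:
  Evap has no other parent.
  Pressure's other parent is Season.
  Fog's other parents are Humidity, Season, Wind.
Taking the union gives {Evap, Fog, Humidity, Pressure, Season, Wind}.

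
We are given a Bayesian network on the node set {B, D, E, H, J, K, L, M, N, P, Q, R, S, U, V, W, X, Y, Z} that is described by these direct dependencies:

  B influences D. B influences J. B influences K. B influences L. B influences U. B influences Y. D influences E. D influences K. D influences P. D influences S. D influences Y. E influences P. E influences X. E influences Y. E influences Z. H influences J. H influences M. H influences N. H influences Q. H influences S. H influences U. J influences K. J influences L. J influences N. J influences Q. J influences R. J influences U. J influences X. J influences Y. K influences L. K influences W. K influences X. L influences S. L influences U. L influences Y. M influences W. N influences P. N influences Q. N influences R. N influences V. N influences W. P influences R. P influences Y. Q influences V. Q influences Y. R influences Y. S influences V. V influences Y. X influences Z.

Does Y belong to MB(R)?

Y is a child of R.
So Y ∈ MB(R).

Yes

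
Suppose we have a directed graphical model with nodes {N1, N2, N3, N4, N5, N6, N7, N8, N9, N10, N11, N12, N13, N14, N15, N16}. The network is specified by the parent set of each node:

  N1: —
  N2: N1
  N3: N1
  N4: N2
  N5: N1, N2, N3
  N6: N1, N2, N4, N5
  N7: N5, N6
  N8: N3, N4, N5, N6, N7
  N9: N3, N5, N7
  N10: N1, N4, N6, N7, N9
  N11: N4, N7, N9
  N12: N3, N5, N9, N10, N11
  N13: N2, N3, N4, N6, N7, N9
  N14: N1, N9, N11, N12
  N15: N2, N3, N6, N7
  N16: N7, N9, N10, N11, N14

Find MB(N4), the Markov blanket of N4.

Recall MB(v) = parents ∪ children ∪ spouses, where spouses are the other parents of v's children.
Pa(N4) = {N2}.
Ch(N4) = {N6, N8, N10, N11, N13}.
Parents of each child, excluding N4:
  N6: N1, N2, N5
  N8: N3, N5, N6, N7
  N10: N1, N6, N7, N9
  N11: N7, N9
  N13: N2, N3, N6, N7, N9
MB(N4) = {N1, N2, N3, N5, N6, N7, N8, N9, N10, N11, N13}.

{N1, N2, N3, N5, N6, N7, N8, N9, N10, N11, N13}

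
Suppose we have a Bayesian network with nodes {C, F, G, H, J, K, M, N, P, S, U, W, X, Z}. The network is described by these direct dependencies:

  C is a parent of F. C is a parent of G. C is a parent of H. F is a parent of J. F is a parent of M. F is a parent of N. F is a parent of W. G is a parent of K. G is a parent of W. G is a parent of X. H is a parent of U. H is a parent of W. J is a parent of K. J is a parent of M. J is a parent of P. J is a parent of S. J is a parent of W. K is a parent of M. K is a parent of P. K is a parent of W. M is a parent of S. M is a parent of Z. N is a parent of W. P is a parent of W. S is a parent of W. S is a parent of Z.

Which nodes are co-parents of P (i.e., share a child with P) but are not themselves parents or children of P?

{F, G, H, N, S}

Children of P: W.
  parents(W) \ {P} = {F, G, H, J, K, N, S}.
Excluding nodes already adjacent to P (J, K, W), the co-parent-only contribution is {F, G, H, N, S}.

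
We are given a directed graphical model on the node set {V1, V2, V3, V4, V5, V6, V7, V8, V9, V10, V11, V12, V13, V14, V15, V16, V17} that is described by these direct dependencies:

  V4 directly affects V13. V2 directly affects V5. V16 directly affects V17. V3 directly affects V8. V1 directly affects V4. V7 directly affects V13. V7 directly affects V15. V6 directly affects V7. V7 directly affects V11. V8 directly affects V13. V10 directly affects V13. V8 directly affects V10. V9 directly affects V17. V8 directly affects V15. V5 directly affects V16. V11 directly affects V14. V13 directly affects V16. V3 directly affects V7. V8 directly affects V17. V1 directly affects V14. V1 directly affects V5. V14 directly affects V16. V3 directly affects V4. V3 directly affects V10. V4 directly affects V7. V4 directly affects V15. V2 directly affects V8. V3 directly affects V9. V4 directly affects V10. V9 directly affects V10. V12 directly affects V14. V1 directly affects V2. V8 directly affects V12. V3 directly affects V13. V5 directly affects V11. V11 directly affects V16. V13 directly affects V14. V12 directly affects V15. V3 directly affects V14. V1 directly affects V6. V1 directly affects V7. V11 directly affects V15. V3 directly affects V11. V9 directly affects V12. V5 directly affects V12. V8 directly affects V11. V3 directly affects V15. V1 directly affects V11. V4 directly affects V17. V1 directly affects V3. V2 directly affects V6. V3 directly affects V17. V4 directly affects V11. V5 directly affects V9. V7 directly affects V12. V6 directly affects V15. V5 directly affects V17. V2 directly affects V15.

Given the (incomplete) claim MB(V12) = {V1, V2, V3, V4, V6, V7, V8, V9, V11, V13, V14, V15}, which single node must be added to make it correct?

V5

Recall MB(v) = parents ∪ children ∪ spouses, where spouses are the other parents of v's children.
V12's parents: V5, V7, V8, V9.
Children of V12: V14, V15.
Co-parents of V12 (other parents of its children):
  parents(V14) \ {V12} = {V1, V3, V11, V13}.
  parents(V15) \ {V12} = {V2, V3, V4, V6, V7, V8, V11}.
MB(V12) = {V1, V2, V3, V4, V5, V6, V7, V8, V9, V11, V13, V14, V15}.
Comparing with the claimed set, V5 is missing.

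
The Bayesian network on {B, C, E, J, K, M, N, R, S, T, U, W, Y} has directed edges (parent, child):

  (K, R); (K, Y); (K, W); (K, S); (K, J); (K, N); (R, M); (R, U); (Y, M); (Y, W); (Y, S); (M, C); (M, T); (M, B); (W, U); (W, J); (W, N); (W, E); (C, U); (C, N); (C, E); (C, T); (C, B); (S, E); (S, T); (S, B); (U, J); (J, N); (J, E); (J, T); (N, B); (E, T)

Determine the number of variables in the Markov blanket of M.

A node's Markov blanket = Pa ∪ Ch ∪ (parents of Ch other than the node itself).
M has parents R, Y.
M's children: B, C, T.
For each child, the remaining parents (spouses of M):
  C: no additional parents.
  T also has parents C, E, J, S.
  parents(B) \ {M} = {C, N, S}.
MB(M) = {B, C, E, J, N, R, S, T, Y}, which has 9 nodes.

9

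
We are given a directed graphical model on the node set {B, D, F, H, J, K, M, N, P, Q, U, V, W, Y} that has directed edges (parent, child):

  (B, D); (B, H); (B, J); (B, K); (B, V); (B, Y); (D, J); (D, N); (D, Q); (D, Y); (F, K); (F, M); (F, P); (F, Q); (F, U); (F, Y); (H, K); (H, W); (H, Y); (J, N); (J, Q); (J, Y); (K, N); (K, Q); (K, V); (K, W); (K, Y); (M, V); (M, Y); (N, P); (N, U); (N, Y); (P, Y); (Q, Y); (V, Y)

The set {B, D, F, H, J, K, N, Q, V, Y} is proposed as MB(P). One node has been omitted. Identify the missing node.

A node's Markov blanket = Pa ∪ Ch ∪ (parents of Ch other than the node itself).
P's parents: F, N.
Ch(P) = {Y}.
For each child, the remaining parents (spouses of P):
  parents(Y) \ {P} = {B, D, F, H, J, K, M, N, Q, V}.
MB(P) = {B, D, F, H, J, K, M, N, Q, V, Y}.
Comparing with the claimed set, M is missing.

M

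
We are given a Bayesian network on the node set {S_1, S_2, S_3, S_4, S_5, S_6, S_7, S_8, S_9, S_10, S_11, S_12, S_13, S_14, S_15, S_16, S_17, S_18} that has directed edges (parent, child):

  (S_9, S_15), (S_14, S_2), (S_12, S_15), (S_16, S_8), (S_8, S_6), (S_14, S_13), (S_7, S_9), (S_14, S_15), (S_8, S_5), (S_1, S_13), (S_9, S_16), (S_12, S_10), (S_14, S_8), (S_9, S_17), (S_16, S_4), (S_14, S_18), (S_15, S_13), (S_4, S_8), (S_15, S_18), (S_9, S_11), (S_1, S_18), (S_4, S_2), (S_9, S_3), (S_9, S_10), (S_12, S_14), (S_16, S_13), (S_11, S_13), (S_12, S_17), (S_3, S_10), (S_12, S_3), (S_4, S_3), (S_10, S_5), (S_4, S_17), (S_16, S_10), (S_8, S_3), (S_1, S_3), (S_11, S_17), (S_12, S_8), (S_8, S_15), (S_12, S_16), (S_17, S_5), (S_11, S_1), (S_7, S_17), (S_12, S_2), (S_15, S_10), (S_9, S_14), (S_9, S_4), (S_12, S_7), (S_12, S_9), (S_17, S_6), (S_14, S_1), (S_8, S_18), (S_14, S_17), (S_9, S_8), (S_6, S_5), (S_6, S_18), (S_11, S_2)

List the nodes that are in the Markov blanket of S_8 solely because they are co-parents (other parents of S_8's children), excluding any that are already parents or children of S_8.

{S_1, S_10, S_17}

Children of S_8: S_3, S_5, S_6, S_15, S_18.
  S_15's other parents are S_9, S_12, S_14.
  S_3's other parents are S_1, S_4, S_9, S_12.
  S_6's other parent is S_17.
  S_5 also has parents S_6, S_10, S_17.
  S_18's other parents are S_1, S_6, S_14, S_15.
Excluding nodes already adjacent to S_8 (S_3, S_4, S_5, S_6, S_9, S_12, S_14, S_15, S_16, S_18), the co-parent-only contribution is {S_1, S_10, S_17}.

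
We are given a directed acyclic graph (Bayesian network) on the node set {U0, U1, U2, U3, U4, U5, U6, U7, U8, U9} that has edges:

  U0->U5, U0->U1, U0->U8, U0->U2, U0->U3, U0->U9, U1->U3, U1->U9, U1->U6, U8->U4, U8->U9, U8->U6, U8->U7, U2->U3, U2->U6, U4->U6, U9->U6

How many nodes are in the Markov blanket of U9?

6

The Markov blanket of a node is its parents, its children, and the other parents of its children.
Parents of U9: U0, U1, U8.
U9 has child U6.
Co-parents of U9 (other parents of its children):
  U6's other parents are U1, U2, U4, U8.
MB(U9) = {U0, U1, U2, U4, U6, U8}, which has 6 nodes.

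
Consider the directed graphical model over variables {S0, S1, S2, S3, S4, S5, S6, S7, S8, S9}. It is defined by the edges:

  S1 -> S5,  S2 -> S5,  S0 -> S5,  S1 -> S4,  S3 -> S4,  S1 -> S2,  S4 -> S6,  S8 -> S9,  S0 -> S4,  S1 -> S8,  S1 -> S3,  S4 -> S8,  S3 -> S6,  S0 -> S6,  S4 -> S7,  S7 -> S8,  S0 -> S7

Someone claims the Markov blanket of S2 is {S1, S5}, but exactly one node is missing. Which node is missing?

Pa(S2) = {S1}.
S2's children: S5.
Parents of each child, excluding S2:
  S5: S0, S1
MB(S2) = {S0, S1, S5}.
Comparing with the claimed set, S0 is missing.

S0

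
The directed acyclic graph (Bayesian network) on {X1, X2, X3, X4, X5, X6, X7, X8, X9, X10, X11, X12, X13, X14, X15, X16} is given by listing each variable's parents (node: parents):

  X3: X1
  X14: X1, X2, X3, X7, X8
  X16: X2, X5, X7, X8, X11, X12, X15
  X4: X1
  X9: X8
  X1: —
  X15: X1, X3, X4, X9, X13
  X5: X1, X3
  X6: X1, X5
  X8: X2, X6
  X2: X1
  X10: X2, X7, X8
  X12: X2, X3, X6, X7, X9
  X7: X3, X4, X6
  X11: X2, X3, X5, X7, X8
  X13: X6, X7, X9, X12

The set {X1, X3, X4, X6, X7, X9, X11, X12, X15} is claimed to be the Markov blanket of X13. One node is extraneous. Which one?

X11

X13 has parents X6, X7, X9, X12.
Ch(X13) = {X15}.
Other parents of X13's children:
  X15's other parents are X1, X3, X4, X9.
MB(X13) = {X1, X3, X4, X6, X7, X9, X12, X15}.
X11 is neither a parent, child, nor co-parent of X13, so it does not belong.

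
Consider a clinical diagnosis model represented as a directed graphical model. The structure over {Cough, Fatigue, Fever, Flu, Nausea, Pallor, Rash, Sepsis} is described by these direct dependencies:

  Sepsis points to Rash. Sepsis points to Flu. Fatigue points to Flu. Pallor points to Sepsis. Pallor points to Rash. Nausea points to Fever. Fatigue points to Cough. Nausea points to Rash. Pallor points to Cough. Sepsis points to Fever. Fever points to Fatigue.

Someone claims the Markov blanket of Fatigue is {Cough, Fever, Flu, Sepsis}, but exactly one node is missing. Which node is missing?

Pallor

Pa(Fatigue) = {Fever}.
Ch(Fatigue) = {Cough, Flu}.
Parents of each child, excluding Fatigue:
  parents(Flu) \ {Fatigue} = {Sepsis}.
  Cough also has parent Pallor.
MB(Fatigue) = {Cough, Fever, Flu, Pallor, Sepsis}.
Comparing with the claimed set, Pallor is missing.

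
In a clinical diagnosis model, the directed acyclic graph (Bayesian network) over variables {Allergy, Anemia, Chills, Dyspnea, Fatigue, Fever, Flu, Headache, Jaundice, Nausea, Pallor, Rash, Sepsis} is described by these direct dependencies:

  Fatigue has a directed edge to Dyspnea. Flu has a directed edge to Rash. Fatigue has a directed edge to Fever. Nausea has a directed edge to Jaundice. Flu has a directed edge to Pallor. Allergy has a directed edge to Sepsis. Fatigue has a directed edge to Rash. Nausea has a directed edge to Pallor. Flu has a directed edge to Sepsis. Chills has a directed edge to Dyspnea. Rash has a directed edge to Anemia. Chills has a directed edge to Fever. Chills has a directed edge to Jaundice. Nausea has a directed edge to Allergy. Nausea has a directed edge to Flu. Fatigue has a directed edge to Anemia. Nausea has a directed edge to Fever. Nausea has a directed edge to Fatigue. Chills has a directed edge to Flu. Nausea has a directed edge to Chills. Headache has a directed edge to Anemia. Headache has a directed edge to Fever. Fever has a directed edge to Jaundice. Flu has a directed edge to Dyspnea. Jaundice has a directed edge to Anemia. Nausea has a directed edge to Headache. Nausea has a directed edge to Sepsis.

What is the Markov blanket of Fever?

The Markov blanket of a node is its parents, its children, and the other parents of its children.
Fever has child Jaundice.
Pa(Fever) = {Chills, Fatigue, Headache, Nausea}.
For each child, the remaining parents (spouses of Fever):
  Jaundice also has parents Chills, Nausea.
MB(Fever) = {Chills, Fatigue, Headache, Jaundice, Nausea}.

{Chills, Fatigue, Headache, Jaundice, Nausea}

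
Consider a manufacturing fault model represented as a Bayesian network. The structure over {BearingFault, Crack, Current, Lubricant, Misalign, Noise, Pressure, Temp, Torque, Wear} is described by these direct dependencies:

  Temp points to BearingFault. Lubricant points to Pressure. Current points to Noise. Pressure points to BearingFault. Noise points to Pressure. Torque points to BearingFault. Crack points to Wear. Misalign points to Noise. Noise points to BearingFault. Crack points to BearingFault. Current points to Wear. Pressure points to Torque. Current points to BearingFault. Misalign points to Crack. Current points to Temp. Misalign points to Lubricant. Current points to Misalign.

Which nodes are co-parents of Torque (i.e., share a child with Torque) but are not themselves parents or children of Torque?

Children of Torque: BearingFault.
  BearingFault's other parents are Crack, Current, Noise, Pressure, Temp.
Excluding nodes already adjacent to Torque (BearingFault, Pressure), the co-parent-only contribution is {Crack, Current, Noise, Temp}.

{Crack, Current, Noise, Temp}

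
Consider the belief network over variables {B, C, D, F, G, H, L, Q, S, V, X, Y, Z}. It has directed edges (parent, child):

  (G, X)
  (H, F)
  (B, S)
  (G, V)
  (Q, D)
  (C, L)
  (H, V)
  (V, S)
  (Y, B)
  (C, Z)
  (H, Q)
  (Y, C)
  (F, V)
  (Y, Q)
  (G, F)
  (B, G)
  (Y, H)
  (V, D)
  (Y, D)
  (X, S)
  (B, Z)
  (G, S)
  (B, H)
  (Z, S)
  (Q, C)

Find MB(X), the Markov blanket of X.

{B, G, S, V, Z}

X's parents: G.
Ch(X) = {S}.
Parents of each child, excluding X:
  parents(S) \ {X} = {B, G, V, Z}.
MB(X) = {B, G, S, V, Z}.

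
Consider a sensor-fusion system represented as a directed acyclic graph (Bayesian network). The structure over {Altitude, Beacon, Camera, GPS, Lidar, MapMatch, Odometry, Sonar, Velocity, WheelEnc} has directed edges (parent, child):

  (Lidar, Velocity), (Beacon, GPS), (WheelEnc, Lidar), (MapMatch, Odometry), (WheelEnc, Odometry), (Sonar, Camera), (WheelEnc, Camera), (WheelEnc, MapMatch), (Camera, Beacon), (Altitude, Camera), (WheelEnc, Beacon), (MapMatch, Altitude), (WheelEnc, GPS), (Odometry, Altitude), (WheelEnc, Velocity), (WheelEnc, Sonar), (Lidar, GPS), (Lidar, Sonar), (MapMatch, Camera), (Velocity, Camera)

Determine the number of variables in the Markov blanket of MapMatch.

6

Recall MB(v) = parents ∪ children ∪ spouses, where spouses are the other parents of v's children.
Pa(MapMatch) = {WheelEnc}.
MapMatch has children Altitude, Camera, Odometry.
Parents of each child, excluding MapMatch:
  Odometry's other parent is WheelEnc.
  Altitude's other parent is Odometry.
  Camera's other parents are Altitude, Sonar, Velocity, WheelEnc.
MB(MapMatch) = {Altitude, Camera, Odometry, Sonar, Velocity, WheelEnc}, which has 6 nodes.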